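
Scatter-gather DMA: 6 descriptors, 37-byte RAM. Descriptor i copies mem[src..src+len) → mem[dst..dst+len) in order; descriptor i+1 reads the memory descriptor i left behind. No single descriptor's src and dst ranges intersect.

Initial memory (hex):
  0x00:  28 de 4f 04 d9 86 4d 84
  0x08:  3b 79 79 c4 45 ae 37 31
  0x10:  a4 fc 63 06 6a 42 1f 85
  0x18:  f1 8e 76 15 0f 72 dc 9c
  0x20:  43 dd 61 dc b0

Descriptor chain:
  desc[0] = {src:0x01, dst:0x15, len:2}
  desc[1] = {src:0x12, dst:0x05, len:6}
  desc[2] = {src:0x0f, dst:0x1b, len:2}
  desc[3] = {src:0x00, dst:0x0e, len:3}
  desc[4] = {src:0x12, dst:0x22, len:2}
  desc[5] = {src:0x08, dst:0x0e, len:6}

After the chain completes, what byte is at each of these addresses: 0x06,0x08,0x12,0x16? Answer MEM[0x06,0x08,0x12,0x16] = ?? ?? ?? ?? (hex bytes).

D0: mem[0x15..0x16] <- [de 4f]
D1: mem[0x05..0x0a] <- [63 06 6a de 4f 85]
D2: mem[0x1b..0x1c] <- [31 a4]
D3: mem[0x0e..0x10] <- [28 de 4f]
D4: mem[0x22..0x23] <- [63 06]
D5: mem[0x0e..0x13] <- [de 4f 85 c4 45 ae]
query mem[0x06]=0x06, mem[0x08]=0xde, mem[0x12]=0x45, mem[0x16]=0x4f

MEM[0x06,0x08,0x12,0x16] = 06 de 45 4f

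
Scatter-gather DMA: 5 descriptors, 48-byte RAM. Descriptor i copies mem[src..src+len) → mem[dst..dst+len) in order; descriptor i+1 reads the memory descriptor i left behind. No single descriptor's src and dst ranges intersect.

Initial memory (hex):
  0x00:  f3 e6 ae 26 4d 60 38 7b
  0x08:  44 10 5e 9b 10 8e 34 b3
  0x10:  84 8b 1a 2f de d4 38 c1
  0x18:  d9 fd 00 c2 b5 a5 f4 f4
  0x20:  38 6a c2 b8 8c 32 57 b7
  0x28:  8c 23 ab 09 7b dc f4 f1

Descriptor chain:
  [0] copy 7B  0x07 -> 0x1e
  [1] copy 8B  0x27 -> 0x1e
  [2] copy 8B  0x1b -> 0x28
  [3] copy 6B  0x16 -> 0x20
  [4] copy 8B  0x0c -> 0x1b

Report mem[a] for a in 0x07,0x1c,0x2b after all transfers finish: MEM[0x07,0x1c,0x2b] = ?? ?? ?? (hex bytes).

MEM[0x07,0x1c,0x2b] = 7b 8e b7

#0 dst[0x1e+7] := {0x7b,0x44,0x10,0x5e,0x9b,0x10,0x8e}
#1 dst[0x1e+8] := {0xb7,0x8c,0x23,0xab,0x09,0x7b,0xdc,0xf4}
#2 dst[0x28+8] := {0xc2,0xb5,0xa5,0xb7,0x8c,0x23,0xab,0x09}
#3 dst[0x20+6] := {0x38,0xc1,0xd9,0xfd,0x00,0xc2}
#4 dst[0x1b+8] := {0x10,0x8e,0x34,0xb3,0x84,0x8b,0x1a,0x2f}
query mem[0x07]=0x7b, mem[0x1c]=0x8e, mem[0x2b]=0xb7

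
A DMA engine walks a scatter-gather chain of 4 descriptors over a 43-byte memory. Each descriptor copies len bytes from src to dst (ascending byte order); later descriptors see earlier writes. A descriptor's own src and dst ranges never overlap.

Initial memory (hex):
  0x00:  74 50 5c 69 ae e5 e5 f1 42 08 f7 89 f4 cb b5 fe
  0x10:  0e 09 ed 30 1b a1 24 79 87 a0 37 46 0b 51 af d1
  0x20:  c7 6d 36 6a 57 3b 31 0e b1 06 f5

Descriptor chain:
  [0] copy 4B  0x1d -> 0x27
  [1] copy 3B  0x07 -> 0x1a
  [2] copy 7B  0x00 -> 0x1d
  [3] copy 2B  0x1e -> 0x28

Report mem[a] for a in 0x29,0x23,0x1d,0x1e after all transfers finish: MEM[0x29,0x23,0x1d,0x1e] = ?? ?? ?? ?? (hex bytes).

MEM[0x29,0x23,0x1d,0x1e] = 5c e5 74 50

D0: mem[0x27..0x2a] <- [51 af d1 c7]
D1: mem[0x1a..0x1c] <- [f1 42 08]
D2: mem[0x1d..0x23] <- [74 50 5c 69 ae e5 e5]
D3: mem[0x28..0x29] <- [50 5c]
query mem[0x29]=0x5c, mem[0x23]=0xe5, mem[0x1d]=0x74, mem[0x1e]=0x50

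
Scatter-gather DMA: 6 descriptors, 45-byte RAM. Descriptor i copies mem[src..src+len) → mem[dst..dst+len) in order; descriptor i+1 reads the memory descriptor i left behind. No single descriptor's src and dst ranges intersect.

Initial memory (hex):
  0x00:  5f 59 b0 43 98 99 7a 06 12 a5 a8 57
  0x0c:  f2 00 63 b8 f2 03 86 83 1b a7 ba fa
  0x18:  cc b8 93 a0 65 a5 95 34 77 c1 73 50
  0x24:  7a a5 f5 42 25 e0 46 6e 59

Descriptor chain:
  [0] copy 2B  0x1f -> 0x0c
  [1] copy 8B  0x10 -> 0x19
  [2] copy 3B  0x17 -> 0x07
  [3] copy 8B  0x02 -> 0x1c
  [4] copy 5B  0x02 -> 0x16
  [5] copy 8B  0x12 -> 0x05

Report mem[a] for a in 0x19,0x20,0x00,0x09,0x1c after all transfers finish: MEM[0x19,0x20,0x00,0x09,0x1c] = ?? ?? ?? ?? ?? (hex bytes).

#0 dst[0x0c+2] := {0x34,0x77}
#1 dst[0x19+8] := {0xf2,0x03,0x86,0x83,0x1b,0xa7,0xba,0xfa}
#2 dst[0x07+3] := {0xfa,0xcc,0xf2}
#3 dst[0x1c+8] := {0xb0,0x43,0x98,0x99,0x7a,0xfa,0xcc,0xf2}
#4 dst[0x16+5] := {0xb0,0x43,0x98,0x99,0x7a}
#5 dst[0x05+8] := {0x86,0x83,0x1b,0xa7,0xb0,0x43,0x98,0x99}
query mem[0x19]=0x99, mem[0x20]=0x7a, mem[0x00]=0x5f, mem[0x09]=0xb0, mem[0x1c]=0xb0

MEM[0x19,0x20,0x00,0x09,0x1c] = 99 7a 5f b0 b0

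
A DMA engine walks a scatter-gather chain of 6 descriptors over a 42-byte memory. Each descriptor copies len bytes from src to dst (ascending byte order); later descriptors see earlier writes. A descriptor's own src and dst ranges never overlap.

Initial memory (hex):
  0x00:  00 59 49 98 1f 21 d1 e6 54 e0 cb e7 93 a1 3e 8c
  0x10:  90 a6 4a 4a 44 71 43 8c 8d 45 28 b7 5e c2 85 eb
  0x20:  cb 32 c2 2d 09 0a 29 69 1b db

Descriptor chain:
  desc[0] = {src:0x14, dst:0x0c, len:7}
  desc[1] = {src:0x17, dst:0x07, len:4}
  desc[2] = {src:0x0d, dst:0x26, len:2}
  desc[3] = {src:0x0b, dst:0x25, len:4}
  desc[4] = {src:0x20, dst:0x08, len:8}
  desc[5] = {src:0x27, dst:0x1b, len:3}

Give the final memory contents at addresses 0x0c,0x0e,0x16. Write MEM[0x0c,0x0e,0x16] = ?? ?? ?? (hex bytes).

MEM[0x0c,0x0e,0x16] = 09 44 43

[0] 0x14->0x0c len=7 : 44 71 43 8c 8d 45 28
[1] 0x17->0x07 len=4 : 8c 8d 45 28
[2] 0x0d->0x26 len=2 : 71 43
[3] 0x0b->0x25 len=4 : e7 44 71 43
[4] 0x20->0x08 len=8 : cb 32 c2 2d 09 e7 44 71
[5] 0x27->0x1b len=3 : 71 43 db
query mem[0x0c]=0x09, mem[0x0e]=0x44, mem[0x16]=0x43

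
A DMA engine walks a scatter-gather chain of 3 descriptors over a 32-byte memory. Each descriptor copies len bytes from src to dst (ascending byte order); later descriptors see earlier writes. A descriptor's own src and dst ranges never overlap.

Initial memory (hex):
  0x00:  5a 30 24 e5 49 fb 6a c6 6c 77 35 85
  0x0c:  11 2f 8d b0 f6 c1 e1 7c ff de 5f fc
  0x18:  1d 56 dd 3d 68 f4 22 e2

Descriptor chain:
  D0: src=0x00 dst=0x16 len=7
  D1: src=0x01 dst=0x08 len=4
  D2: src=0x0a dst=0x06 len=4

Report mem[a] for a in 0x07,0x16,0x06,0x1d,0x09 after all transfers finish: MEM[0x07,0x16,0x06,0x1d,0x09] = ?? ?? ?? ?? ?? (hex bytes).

#0 dst[0x16+7] := {0x5a,0x30,0x24,0xe5,0x49,0xfb,0x6a}
#1 dst[0x08+4] := {0x30,0x24,0xe5,0x49}
#2 dst[0x06+4] := {0xe5,0x49,0x11,0x2f}
query mem[0x07]=0x49, mem[0x16]=0x5a, mem[0x06]=0xe5, mem[0x1d]=0xf4, mem[0x09]=0x2f

MEM[0x07,0x16,0x06,0x1d,0x09] = 49 5a e5 f4 2f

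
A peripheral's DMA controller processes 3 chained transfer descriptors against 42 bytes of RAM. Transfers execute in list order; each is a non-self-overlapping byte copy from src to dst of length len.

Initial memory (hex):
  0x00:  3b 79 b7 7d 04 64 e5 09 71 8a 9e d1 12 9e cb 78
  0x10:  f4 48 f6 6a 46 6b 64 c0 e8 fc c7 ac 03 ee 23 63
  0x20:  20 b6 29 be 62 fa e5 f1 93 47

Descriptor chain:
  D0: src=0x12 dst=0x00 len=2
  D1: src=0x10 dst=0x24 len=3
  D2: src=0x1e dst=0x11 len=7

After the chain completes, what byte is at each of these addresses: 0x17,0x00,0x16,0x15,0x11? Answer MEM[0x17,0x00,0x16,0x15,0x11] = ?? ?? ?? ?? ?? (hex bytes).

D0: mem[0x00..0x01] <- [f6 6a]
D1: mem[0x24..0x26] <- [f4 48 f6]
D2: mem[0x11..0x17] <- [23 63 20 b6 29 be f4]
query mem[0x17]=0xf4, mem[0x00]=0xf6, mem[0x16]=0xbe, mem[0x15]=0x29, mem[0x11]=0x23

MEM[0x17,0x00,0x16,0x15,0x11] = f4 f6 be 29 23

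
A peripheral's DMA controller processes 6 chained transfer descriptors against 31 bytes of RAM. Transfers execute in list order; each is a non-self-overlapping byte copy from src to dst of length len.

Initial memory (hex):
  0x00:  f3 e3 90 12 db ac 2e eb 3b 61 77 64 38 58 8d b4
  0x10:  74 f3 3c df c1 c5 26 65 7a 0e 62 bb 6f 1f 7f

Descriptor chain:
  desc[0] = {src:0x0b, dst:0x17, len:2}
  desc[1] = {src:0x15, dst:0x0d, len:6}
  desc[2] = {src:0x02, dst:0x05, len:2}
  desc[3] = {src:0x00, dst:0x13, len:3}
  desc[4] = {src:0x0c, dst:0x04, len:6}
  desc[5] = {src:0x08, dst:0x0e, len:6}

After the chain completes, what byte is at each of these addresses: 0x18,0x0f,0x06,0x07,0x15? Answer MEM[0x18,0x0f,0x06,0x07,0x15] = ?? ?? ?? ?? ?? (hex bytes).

[0] 0x0b->0x17 len=2 : 64 38
[1] 0x15->0x0d len=6 : c5 26 64 38 0e 62
[2] 0x02->0x05 len=2 : 90 12
[3] 0x00->0x13 len=3 : f3 e3 90
[4] 0x0c->0x04 len=6 : 38 c5 26 64 38 0e
[5] 0x08->0x0e len=6 : 38 0e 77 64 38 c5
query mem[0x18]=0x38, mem[0x0f]=0x0e, mem[0x06]=0x26, mem[0x07]=0x64, mem[0x15]=0x90

MEM[0x18,0x0f,0x06,0x07,0x15] = 38 0e 26 64 90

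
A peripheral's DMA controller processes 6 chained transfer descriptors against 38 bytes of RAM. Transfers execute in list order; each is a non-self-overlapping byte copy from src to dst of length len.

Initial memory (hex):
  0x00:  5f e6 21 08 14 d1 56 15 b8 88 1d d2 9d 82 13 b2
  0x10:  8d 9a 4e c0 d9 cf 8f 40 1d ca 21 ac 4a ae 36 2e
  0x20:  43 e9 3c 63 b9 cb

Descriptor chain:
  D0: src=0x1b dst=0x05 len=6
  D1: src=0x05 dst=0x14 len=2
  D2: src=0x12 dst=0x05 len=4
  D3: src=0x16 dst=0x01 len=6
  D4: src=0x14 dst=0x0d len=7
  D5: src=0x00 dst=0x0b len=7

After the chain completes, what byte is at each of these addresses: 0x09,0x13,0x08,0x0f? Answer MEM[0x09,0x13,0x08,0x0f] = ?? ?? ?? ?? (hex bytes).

#0 dst[0x05+6] := {0xac,0x4a,0xae,0x36,0x2e,0x43}
#1 dst[0x14+2] := {0xac,0x4a}
#2 dst[0x05+4] := {0x4e,0xc0,0xac,0x4a}
#3 dst[0x01+6] := {0x8f,0x40,0x1d,0xca,0x21,0xac}
#4 dst[0x0d+7] := {0xac,0x4a,0x8f,0x40,0x1d,0xca,0x21}
#5 dst[0x0b+7] := {0x5f,0x8f,0x40,0x1d,0xca,0x21,0xac}
query mem[0x09]=0x2e, mem[0x13]=0x21, mem[0x08]=0x4a, mem[0x0f]=0xca

MEM[0x09,0x13,0x08,0x0f] = 2e 21 4a ca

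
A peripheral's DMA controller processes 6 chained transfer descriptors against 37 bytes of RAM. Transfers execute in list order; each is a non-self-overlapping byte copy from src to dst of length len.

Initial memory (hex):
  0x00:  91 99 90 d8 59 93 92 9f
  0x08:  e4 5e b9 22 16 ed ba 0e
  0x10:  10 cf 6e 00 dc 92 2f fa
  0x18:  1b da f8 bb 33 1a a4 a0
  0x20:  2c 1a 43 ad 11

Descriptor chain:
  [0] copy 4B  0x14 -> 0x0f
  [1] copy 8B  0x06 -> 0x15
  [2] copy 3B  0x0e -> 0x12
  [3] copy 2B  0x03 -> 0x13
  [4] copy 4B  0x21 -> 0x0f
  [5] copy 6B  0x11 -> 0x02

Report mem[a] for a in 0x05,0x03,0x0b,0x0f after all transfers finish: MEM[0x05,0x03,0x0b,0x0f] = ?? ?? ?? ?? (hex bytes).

MEM[0x05,0x03,0x0b,0x0f] = 59 11 22 1a

#0 dst[0x0f+4] := {0xdc,0x92,0x2f,0xfa}
#1 dst[0x15+8] := {0x92,0x9f,0xe4,0x5e,0xb9,0x22,0x16,0xed}
#2 dst[0x12+3] := {0xba,0xdc,0x92}
#3 dst[0x13+2] := {0xd8,0x59}
#4 dst[0x0f+4] := {0x1a,0x43,0xad,0x11}
#5 dst[0x02+6] := {0xad,0x11,0xd8,0x59,0x92,0x9f}
query mem[0x05]=0x59, mem[0x03]=0x11, mem[0x0b]=0x22, mem[0x0f]=0x1a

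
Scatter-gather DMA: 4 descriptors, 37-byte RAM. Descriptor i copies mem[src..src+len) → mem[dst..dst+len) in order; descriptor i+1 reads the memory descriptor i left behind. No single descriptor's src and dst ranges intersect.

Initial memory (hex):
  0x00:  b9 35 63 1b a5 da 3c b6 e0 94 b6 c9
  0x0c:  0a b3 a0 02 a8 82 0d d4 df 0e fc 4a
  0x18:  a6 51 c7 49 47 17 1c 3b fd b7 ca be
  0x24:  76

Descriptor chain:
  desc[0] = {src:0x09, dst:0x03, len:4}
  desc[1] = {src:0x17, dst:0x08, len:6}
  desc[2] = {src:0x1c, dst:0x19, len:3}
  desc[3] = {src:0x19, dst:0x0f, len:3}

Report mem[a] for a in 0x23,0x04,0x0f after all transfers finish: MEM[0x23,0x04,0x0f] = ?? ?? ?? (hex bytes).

MEM[0x23,0x04,0x0f] = be b6 47

#0 dst[0x03+4] := {0x94,0xb6,0xc9,0x0a}
#1 dst[0x08+6] := {0x4a,0xa6,0x51,0xc7,0x49,0x47}
#2 dst[0x19+3] := {0x47,0x17,0x1c}
#3 dst[0x0f+3] := {0x47,0x17,0x1c}
query mem[0x23]=0xbe, mem[0x04]=0xb6, mem[0x0f]=0x47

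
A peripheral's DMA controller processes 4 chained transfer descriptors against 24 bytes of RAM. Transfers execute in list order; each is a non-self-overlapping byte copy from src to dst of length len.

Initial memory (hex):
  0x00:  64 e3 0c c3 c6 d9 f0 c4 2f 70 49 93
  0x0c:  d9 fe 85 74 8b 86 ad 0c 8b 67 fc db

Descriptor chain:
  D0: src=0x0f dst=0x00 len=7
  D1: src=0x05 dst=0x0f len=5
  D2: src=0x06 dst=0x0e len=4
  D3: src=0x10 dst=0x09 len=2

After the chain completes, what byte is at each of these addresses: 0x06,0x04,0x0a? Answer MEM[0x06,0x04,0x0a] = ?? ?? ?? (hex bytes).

MEM[0x06,0x04,0x0a] = 67 0c 70

D0: mem[0x00..0x06] <- [74 8b 86 ad 0c 8b 67]
D1: mem[0x0f..0x13] <- [8b 67 c4 2f 70]
D2: mem[0x0e..0x11] <- [67 c4 2f 70]
D3: mem[0x09..0x0a] <- [2f 70]
query mem[0x06]=0x67, mem[0x04]=0x0c, mem[0x0a]=0x70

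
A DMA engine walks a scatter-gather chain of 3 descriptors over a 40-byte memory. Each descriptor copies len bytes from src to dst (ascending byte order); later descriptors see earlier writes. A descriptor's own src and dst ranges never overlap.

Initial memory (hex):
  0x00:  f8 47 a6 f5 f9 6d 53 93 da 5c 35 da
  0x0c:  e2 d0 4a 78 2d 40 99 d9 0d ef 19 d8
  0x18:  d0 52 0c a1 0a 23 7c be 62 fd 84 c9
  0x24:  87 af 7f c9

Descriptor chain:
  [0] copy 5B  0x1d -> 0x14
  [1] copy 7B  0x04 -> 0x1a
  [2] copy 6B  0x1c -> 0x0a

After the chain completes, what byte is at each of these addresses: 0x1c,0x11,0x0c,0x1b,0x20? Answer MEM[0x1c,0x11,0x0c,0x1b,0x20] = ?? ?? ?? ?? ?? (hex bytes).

D0: mem[0x14..0x18] <- [23 7c be 62 fd]
D1: mem[0x1a..0x20] <- [f9 6d 53 93 da 5c 35]
D2: mem[0x0a..0x0f] <- [53 93 da 5c 35 fd]
query mem[0x1c]=0x53, mem[0x11]=0x40, mem[0x0c]=0xda, mem[0x1b]=0x6d, mem[0x20]=0x35

MEM[0x1c,0x11,0x0c,0x1b,0x20] = 53 40 da 6d 35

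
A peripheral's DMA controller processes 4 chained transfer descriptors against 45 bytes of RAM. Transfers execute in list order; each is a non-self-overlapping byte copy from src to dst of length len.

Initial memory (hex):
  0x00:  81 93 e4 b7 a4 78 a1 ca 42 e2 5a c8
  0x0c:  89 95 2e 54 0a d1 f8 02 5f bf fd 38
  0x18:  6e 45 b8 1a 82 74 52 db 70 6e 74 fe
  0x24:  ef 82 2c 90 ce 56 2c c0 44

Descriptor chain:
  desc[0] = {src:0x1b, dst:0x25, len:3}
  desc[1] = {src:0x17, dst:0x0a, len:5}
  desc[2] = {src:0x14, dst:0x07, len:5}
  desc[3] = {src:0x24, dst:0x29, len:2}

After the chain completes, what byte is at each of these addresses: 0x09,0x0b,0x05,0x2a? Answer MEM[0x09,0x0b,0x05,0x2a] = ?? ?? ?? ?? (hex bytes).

MEM[0x09,0x0b,0x05,0x2a] = fd 6e 78 1a

  after D0: wrote 3B at 0x25 = 1a8274
  after D1: wrote 5B at 0x0a = 386e45b81a
  after D2: wrote 5B at 0x07 = 5fbffd386e
  after D3: wrote 2B at 0x29 = ef1a
query mem[0x09]=0xfd, mem[0x0b]=0x6e, mem[0x05]=0x78, mem[0x2a]=0x1a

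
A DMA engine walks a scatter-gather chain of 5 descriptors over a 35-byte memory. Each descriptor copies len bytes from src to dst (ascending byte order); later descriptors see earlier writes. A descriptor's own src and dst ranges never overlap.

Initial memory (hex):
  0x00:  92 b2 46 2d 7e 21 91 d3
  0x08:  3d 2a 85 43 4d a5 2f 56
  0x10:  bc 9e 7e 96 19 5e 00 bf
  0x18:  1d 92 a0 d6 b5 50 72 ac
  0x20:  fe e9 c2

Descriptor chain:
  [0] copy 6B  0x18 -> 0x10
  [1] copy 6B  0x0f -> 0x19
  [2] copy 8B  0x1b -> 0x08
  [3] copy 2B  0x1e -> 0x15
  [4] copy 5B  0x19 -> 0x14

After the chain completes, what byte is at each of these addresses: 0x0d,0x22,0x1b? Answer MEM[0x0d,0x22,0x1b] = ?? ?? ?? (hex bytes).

MEM[0x0d,0x22,0x1b] = fe c2 92

[0] 0x18->0x10 len=6 : 1d 92 a0 d6 b5 50
[1] 0x0f->0x19 len=6 : 56 1d 92 a0 d6 b5
[2] 0x1b->0x08 len=8 : 92 a0 d6 b5 ac fe e9 c2
[3] 0x1e->0x15 len=2 : b5 ac
[4] 0x19->0x14 len=5 : 56 1d 92 a0 d6
query mem[0x0d]=0xfe, mem[0x22]=0xc2, mem[0x1b]=0x92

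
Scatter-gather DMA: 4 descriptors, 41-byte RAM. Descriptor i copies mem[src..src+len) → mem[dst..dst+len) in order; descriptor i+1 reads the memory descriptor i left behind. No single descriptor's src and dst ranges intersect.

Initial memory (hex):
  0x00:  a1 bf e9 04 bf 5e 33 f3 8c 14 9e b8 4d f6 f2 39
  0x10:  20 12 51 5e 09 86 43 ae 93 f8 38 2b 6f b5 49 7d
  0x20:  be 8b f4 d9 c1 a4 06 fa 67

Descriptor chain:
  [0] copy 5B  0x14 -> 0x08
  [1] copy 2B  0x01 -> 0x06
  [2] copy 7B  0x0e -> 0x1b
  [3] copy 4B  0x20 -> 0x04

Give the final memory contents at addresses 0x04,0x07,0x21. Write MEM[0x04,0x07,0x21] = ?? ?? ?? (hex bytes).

MEM[0x04,0x07,0x21] = 5e d9 09

D0: mem[0x08..0x0c] <- [09 86 43 ae 93]
D1: mem[0x06..0x07] <- [bf e9]
D2: mem[0x1b..0x21] <- [f2 39 20 12 51 5e 09]
D3: mem[0x04..0x07] <- [5e 09 f4 d9]
query mem[0x04]=0x5e, mem[0x07]=0xd9, mem[0x21]=0x09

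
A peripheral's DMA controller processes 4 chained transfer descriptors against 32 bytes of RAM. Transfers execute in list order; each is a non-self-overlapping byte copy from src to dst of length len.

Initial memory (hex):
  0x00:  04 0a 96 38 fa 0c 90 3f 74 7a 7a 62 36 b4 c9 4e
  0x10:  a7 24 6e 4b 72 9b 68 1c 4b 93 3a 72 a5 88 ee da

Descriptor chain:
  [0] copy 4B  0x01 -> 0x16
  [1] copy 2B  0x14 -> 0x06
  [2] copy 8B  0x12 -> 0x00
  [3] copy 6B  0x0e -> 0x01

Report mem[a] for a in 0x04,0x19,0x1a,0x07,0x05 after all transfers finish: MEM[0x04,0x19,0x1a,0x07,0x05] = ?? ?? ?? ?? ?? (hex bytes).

#0 dst[0x16+4] := {0x0a,0x96,0x38,0xfa}
#1 dst[0x06+2] := {0x72,0x9b}
#2 dst[0x00+8] := {0x6e,0x4b,0x72,0x9b,0x0a,0x96,0x38,0xfa}
#3 dst[0x01+6] := {0xc9,0x4e,0xa7,0x24,0x6e,0x4b}
query mem[0x04]=0x24, mem[0x19]=0xfa, mem[0x1a]=0x3a, mem[0x07]=0xfa, mem[0x05]=0x6e

MEM[0x04,0x19,0x1a,0x07,0x05] = 24 fa 3a fa 6e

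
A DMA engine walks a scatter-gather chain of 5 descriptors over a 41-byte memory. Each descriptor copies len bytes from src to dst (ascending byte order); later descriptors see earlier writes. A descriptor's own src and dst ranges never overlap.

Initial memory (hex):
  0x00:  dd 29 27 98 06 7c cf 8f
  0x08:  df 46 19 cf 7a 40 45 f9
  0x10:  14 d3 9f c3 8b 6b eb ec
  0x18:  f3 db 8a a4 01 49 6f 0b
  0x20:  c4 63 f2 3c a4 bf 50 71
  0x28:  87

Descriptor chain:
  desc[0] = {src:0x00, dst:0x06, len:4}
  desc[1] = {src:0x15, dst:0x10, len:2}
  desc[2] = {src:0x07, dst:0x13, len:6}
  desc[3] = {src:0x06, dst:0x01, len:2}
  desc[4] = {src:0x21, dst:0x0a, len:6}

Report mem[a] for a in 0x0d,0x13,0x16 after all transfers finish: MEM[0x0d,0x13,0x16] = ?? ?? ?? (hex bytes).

MEM[0x0d,0x13,0x16] = a4 29 19

  after D0: wrote 4B at 0x06 = dd292798
  after D1: wrote 2B at 0x10 = 6beb
  after D2: wrote 6B at 0x13 = 29279819cf7a
  after D3: wrote 2B at 0x01 = dd29
  after D4: wrote 6B at 0x0a = 63f23ca4bf50
query mem[0x0d]=0xa4, mem[0x13]=0x29, mem[0x16]=0x19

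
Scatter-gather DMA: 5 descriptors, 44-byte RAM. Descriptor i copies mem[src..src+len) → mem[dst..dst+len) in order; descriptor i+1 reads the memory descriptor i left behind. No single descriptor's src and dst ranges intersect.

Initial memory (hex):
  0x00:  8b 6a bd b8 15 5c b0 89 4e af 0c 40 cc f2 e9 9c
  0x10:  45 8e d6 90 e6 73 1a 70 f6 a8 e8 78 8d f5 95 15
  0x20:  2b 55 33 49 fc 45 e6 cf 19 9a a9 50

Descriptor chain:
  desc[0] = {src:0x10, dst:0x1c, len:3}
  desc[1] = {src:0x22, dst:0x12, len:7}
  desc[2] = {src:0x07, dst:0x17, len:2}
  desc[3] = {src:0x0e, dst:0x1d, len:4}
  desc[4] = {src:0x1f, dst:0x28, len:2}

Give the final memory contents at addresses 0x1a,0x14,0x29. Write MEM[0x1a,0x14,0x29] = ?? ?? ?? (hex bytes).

[0] 0x10->0x1c len=3 : 45 8e d6
[1] 0x22->0x12 len=7 : 33 49 fc 45 e6 cf 19
[2] 0x07->0x17 len=2 : 89 4e
[3] 0x0e->0x1d len=4 : e9 9c 45 8e
[4] 0x1f->0x28 len=2 : 45 8e
query mem[0x1a]=0xe8, mem[0x14]=0xfc, mem[0x29]=0x8e

MEM[0x1a,0x14,0x29] = e8 fc 8e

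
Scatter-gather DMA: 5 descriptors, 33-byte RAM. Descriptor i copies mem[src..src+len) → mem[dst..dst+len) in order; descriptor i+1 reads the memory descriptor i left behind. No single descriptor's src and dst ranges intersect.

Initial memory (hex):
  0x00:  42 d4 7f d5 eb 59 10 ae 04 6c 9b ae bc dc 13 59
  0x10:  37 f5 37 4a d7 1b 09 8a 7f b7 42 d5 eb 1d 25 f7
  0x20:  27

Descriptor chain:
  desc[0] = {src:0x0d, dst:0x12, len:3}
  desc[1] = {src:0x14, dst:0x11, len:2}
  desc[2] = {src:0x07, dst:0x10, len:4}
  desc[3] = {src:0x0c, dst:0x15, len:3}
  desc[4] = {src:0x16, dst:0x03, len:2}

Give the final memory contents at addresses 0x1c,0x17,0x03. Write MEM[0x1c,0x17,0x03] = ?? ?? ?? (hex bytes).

  after D0: wrote 3B at 0x12 = dc1359
  after D1: wrote 2B at 0x11 = 591b
  after D2: wrote 4B at 0x10 = ae046c9b
  after D3: wrote 3B at 0x15 = bcdc13
  after D4: wrote 2B at 0x03 = dc13
query mem[0x1c]=0xeb, mem[0x17]=0x13, mem[0x03]=0xdc

MEM[0x1c,0x17,0x03] = eb 13 dc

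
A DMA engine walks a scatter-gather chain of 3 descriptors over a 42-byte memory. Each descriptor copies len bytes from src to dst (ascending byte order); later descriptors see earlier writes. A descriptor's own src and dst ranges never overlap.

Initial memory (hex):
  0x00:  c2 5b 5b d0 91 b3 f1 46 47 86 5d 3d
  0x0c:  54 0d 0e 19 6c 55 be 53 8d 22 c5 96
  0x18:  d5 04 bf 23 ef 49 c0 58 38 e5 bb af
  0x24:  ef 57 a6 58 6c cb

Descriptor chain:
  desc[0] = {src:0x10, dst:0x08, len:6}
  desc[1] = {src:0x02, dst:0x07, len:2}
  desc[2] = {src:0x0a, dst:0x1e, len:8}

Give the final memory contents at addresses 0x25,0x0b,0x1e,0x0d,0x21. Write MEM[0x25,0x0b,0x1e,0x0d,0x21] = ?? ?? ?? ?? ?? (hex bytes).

#0 dst[0x08+6] := {0x6c,0x55,0xbe,0x53,0x8d,0x22}
#1 dst[0x07+2] := {0x5b,0xd0}
#2 dst[0x1e+8] := {0xbe,0x53,0x8d,0x22,0x0e,0x19,0x6c,0x55}
query mem[0x25]=0x55, mem[0x0b]=0x53, mem[0x1e]=0xbe, mem[0x0d]=0x22, mem[0x21]=0x22

MEM[0x25,0x0b,0x1e,0x0d,0x21] = 55 53 be 22 22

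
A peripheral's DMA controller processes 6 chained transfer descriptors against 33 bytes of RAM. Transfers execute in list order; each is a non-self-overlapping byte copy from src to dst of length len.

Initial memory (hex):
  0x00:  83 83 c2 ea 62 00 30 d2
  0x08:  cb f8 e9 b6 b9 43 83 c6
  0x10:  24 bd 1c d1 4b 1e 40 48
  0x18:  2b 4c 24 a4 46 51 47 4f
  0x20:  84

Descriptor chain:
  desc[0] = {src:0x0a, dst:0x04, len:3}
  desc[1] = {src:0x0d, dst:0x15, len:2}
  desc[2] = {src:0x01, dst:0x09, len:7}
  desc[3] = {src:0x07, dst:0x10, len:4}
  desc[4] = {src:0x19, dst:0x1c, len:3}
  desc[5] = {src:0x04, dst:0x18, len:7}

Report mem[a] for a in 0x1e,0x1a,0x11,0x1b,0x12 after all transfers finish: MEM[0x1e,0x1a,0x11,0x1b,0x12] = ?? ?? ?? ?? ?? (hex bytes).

#0 dst[0x04+3] := {0xe9,0xb6,0xb9}
#1 dst[0x15+2] := {0x43,0x83}
#2 dst[0x09+7] := {0x83,0xc2,0xea,0xe9,0xb6,0xb9,0xd2}
#3 dst[0x10+4] := {0xd2,0xcb,0x83,0xc2}
#4 dst[0x1c+3] := {0x4c,0x24,0xa4}
#5 dst[0x18+7] := {0xe9,0xb6,0xb9,0xd2,0xcb,0x83,0xc2}
query mem[0x1e]=0xc2, mem[0x1a]=0xb9, mem[0x11]=0xcb, mem[0x1b]=0xd2, mem[0x12]=0x83

MEM[0x1e,0x1a,0x11,0x1b,0x12] = c2 b9 cb d2 83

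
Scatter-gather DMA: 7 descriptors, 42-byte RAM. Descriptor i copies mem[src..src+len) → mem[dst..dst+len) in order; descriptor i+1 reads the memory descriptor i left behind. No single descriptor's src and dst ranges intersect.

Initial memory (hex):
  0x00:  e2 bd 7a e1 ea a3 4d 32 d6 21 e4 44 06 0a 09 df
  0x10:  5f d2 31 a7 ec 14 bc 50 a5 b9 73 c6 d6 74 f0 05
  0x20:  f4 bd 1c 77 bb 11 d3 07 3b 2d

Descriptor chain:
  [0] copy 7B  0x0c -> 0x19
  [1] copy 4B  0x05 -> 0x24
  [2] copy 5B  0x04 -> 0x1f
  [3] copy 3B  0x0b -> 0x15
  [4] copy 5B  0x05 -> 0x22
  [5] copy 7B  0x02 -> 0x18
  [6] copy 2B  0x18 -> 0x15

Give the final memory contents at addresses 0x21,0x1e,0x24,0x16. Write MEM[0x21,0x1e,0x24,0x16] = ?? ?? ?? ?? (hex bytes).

[0] 0x0c->0x19 len=7 : 06 0a 09 df 5f d2 31
[1] 0x05->0x24 len=4 : a3 4d 32 d6
[2] 0x04->0x1f len=5 : ea a3 4d 32 d6
[3] 0x0b->0x15 len=3 : 44 06 0a
[4] 0x05->0x22 len=5 : a3 4d 32 d6 21
[5] 0x02->0x18 len=7 : 7a e1 ea a3 4d 32 d6
[6] 0x18->0x15 len=2 : 7a e1
query mem[0x21]=0x4d, mem[0x1e]=0xd6, mem[0x24]=0x32, mem[0x16]=0xe1

MEM[0x21,0x1e,0x24,0x16] = 4d d6 32 e1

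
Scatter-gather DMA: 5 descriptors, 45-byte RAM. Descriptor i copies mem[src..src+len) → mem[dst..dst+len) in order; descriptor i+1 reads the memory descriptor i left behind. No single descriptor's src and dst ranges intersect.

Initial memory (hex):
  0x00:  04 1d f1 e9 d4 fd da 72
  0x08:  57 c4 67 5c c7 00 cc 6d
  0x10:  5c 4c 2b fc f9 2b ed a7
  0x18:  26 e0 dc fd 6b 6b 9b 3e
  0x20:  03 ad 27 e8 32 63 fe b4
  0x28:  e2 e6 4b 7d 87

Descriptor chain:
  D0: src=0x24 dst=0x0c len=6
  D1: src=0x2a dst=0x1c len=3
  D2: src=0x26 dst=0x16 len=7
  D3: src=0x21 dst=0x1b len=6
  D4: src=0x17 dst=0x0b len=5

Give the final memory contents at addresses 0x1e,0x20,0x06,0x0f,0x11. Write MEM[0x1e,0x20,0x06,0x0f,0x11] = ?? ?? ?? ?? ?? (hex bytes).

[0] 0x24->0x0c len=6 : 32 63 fe b4 e2 e6
[1] 0x2a->0x1c len=3 : 4b 7d 87
[2] 0x26->0x16 len=7 : fe b4 e2 e6 4b 7d 87
[3] 0x21->0x1b len=6 : ad 27 e8 32 63 fe
[4] 0x17->0x0b len=5 : b4 e2 e6 4b ad
query mem[0x1e]=0x32, mem[0x20]=0xfe, mem[0x06]=0xda, mem[0x0f]=0xad, mem[0x11]=0xe6

MEM[0x1e,0x20,0x06,0x0f,0x11] = 32 fe da ad e6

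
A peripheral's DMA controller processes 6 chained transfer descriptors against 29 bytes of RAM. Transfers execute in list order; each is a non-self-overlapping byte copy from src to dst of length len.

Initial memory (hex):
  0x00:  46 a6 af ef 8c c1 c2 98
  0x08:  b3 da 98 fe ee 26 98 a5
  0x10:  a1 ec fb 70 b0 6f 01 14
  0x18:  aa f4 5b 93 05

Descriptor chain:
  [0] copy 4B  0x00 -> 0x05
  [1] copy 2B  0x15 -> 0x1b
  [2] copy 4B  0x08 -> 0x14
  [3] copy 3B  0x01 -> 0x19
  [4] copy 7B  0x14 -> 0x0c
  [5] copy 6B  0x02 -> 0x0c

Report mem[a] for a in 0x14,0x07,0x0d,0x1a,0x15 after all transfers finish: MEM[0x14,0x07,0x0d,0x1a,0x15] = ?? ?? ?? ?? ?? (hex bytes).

MEM[0x14,0x07,0x0d,0x1a,0x15] = ef af ef af da

#0 dst[0x05+4] := {0x46,0xa6,0xaf,0xef}
#1 dst[0x1b+2] := {0x6f,0x01}
#2 dst[0x14+4] := {0xef,0xda,0x98,0xfe}
#3 dst[0x19+3] := {0xa6,0xaf,0xef}
#4 dst[0x0c+7] := {0xef,0xda,0x98,0xfe,0xaa,0xa6,0xaf}
#5 dst[0x0c+6] := {0xaf,0xef,0x8c,0x46,0xa6,0xaf}
query mem[0x14]=0xef, mem[0x07]=0xaf, mem[0x0d]=0xef, mem[0x1a]=0xaf, mem[0x15]=0xda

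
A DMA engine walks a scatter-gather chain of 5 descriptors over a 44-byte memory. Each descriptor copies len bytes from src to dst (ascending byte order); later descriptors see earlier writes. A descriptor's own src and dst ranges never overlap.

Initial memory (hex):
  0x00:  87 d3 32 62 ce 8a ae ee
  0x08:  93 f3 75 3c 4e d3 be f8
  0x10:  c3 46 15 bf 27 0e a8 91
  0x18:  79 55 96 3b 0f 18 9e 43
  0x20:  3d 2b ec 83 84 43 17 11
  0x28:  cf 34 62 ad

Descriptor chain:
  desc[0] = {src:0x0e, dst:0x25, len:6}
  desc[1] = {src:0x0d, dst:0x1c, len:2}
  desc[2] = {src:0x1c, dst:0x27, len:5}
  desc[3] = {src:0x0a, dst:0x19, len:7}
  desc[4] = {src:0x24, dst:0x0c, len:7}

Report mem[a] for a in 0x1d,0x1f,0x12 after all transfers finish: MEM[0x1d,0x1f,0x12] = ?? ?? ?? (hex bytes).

  after D0: wrote 6B at 0x25 = bef8c34615bf
  after D1: wrote 2B at 0x1c = d3be
  after D2: wrote 5B at 0x27 = d3be9e433d
  after D3: wrote 7B at 0x19 = 753c4ed3bef8c3
  after D4: wrote 7B at 0x0c = 84bef8d3be9e43
query mem[0x1d]=0xbe, mem[0x1f]=0xc3, mem[0x12]=0x43

MEM[0x1d,0x1f,0x12] = be c3 43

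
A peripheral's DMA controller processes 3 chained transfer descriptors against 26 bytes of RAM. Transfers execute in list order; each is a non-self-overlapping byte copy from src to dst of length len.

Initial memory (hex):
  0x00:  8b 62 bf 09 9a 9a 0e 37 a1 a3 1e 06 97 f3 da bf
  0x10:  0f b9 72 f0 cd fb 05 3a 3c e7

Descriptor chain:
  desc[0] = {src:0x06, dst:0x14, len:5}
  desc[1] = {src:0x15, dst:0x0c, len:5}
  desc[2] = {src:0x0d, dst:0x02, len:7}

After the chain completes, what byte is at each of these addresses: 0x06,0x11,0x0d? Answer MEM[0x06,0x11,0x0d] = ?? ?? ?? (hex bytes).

MEM[0x06,0x11,0x0d] = b9 b9 a1

#0 dst[0x14+5] := {0x0e,0x37,0xa1,0xa3,0x1e}
#1 dst[0x0c+5] := {0x37,0xa1,0xa3,0x1e,0xe7}
#2 dst[0x02+7] := {0xa1,0xa3,0x1e,0xe7,0xb9,0x72,0xf0}
query mem[0x06]=0xb9, mem[0x11]=0xb9, mem[0x0d]=0xa1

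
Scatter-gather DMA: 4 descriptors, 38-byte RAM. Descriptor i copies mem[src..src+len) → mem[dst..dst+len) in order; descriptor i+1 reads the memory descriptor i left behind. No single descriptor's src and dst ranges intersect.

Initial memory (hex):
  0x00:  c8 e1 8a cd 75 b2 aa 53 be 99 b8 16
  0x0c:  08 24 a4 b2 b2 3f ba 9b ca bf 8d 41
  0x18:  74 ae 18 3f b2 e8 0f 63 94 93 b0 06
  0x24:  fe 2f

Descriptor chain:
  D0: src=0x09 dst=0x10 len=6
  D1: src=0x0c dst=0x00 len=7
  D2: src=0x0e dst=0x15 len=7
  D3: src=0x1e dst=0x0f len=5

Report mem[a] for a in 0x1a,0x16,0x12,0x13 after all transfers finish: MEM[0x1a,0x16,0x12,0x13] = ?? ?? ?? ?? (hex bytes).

MEM[0x1a,0x16,0x12,0x13] = 08 b2 93 b0

[0] 0x09->0x10 len=6 : 99 b8 16 08 24 a4
[1] 0x0c->0x00 len=7 : 08 24 a4 b2 99 b8 16
[2] 0x0e->0x15 len=7 : a4 b2 99 b8 16 08 24
[3] 0x1e->0x0f len=5 : 0f 63 94 93 b0
query mem[0x1a]=0x08, mem[0x16]=0xb2, mem[0x12]=0x93, mem[0x13]=0xb0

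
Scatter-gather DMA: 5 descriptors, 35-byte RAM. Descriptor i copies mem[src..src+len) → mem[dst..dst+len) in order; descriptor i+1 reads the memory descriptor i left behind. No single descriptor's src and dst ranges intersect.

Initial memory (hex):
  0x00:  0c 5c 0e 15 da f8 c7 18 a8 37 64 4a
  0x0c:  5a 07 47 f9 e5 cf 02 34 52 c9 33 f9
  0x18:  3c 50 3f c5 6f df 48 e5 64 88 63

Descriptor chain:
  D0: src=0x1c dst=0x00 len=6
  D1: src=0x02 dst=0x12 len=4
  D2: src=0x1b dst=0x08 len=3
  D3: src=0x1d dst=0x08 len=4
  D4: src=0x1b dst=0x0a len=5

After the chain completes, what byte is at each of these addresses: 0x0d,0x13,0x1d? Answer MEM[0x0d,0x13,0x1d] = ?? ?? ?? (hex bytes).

  after D0: wrote 6B at 0x00 = 6fdf48e56488
  after D1: wrote 4B at 0x12 = 48e56488
  after D2: wrote 3B at 0x08 = c56fdf
  after D3: wrote 4B at 0x08 = df48e564
  after D4: wrote 5B at 0x0a = c56fdf48e5
query mem[0x0d]=0x48, mem[0x13]=0xe5, mem[0x1d]=0xdf

MEM[0x0d,0x13,0x1d] = 48 e5 df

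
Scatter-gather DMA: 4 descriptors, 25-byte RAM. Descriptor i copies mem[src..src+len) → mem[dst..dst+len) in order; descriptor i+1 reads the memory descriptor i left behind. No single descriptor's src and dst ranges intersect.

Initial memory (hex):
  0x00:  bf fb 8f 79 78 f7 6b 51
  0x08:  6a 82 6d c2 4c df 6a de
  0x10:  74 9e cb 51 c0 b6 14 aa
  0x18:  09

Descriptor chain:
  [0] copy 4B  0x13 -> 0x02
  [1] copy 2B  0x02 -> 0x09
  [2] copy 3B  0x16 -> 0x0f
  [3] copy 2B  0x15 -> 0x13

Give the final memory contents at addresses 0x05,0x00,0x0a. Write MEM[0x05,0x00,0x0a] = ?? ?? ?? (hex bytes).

  after D0: wrote 4B at 0x02 = 51c0b614
  after D1: wrote 2B at 0x09 = 51c0
  after D2: wrote 3B at 0x0f = 14aa09
  after D3: wrote 2B at 0x13 = b614
query mem[0x05]=0x14, mem[0x00]=0xbf, mem[0x0a]=0xc0

MEM[0x05,0x00,0x0a] = 14 bf c0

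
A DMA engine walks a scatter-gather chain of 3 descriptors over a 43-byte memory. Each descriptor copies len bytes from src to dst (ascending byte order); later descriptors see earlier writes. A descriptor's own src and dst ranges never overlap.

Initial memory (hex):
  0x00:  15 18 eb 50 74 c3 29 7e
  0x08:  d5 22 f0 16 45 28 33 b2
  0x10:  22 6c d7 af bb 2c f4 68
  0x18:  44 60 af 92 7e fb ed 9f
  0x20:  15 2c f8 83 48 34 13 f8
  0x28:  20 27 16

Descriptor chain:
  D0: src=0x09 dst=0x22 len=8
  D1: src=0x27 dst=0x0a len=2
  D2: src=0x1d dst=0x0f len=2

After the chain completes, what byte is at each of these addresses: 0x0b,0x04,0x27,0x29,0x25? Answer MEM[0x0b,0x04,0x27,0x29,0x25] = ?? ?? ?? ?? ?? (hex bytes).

MEM[0x0b,0x04,0x27,0x29,0x25] = b2 74 33 22 45

  after D0: wrote 8B at 0x22 = 22f016452833b222
  after D1: wrote 2B at 0x0a = 33b2
  after D2: wrote 2B at 0x0f = fbed
query mem[0x0b]=0xb2, mem[0x04]=0x74, mem[0x27]=0x33, mem[0x29]=0x22, mem[0x25]=0x45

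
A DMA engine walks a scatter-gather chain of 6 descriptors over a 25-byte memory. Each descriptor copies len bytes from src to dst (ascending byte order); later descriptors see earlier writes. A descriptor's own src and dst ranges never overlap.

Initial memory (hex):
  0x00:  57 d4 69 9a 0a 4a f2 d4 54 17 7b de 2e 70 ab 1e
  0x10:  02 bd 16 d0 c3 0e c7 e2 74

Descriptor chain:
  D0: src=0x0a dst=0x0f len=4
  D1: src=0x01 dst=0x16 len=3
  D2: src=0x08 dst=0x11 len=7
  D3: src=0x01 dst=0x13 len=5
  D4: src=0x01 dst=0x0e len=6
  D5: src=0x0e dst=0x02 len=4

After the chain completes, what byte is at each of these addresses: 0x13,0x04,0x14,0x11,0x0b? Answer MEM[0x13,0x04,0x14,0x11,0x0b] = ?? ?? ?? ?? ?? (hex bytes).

[0] 0x0a->0x0f len=4 : 7b de 2e 70
[1] 0x01->0x16 len=3 : d4 69 9a
[2] 0x08->0x11 len=7 : 54 17 7b de 2e 70 ab
[3] 0x01->0x13 len=5 : d4 69 9a 0a 4a
[4] 0x01->0x0e len=6 : d4 69 9a 0a 4a f2
[5] 0x0e->0x02 len=4 : d4 69 9a 0a
query mem[0x13]=0xf2, mem[0x04]=0x9a, mem[0x14]=0x69, mem[0x11]=0x0a, mem[0x0b]=0xde

MEM[0x13,0x04,0x14,0x11,0x0b] = f2 9a 69 0a de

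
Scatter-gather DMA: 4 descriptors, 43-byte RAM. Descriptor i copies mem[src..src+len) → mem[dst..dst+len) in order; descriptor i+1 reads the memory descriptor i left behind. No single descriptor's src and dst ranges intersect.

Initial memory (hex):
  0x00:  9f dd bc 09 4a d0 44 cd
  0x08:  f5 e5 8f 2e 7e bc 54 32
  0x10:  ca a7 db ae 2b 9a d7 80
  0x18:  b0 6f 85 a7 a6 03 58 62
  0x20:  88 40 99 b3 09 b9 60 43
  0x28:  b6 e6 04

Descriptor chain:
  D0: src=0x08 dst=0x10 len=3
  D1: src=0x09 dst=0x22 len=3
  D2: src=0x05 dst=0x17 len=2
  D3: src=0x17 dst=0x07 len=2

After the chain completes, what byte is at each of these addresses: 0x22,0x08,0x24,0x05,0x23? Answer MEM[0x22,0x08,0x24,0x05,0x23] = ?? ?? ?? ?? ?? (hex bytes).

MEM[0x22,0x08,0x24,0x05,0x23] = e5 44 2e d0 8f

#0 dst[0x10+3] := {0xf5,0xe5,0x8f}
#1 dst[0x22+3] := {0xe5,0x8f,0x2e}
#2 dst[0x17+2] := {0xd0,0x44}
#3 dst[0x07+2] := {0xd0,0x44}
query mem[0x22]=0xe5, mem[0x08]=0x44, mem[0x24]=0x2e, mem[0x05]=0xd0, mem[0x23]=0x8f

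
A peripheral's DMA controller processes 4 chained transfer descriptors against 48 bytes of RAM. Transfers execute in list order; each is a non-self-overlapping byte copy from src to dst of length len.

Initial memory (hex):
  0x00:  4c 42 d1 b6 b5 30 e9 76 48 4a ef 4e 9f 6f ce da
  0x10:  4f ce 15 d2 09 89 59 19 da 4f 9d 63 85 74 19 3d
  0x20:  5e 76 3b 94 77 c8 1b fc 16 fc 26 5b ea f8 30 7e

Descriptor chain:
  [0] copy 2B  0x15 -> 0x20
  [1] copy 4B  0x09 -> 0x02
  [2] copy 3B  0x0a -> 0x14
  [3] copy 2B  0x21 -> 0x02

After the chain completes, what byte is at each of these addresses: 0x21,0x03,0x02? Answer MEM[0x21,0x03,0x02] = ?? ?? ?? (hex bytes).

MEM[0x21,0x03,0x02] = 59 3b 59

D0: mem[0x20..0x21] <- [89 59]
D1: mem[0x02..0x05] <- [4a ef 4e 9f]
D2: mem[0x14..0x16] <- [ef 4e 9f]
D3: mem[0x02..0x03] <- [59 3b]
query mem[0x21]=0x59, mem[0x03]=0x3b, mem[0x02]=0x59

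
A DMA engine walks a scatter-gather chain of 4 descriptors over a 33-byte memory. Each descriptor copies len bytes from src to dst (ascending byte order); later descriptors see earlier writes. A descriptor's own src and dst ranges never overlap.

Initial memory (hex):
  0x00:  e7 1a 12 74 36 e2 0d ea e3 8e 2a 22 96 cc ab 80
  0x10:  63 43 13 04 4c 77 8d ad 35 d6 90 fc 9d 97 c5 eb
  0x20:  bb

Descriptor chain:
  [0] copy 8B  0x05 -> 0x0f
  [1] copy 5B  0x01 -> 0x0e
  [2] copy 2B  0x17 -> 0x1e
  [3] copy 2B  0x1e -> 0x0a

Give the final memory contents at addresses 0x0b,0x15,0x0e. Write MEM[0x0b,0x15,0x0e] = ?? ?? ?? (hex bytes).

  after D0: wrote 8B at 0x0f = e20deae38e2a2296
  after D1: wrote 5B at 0x0e = 1a127436e2
  after D2: wrote 2B at 0x1e = ad35
  after D3: wrote 2B at 0x0a = ad35
query mem[0x0b]=0x35, mem[0x15]=0x22, mem[0x0e]=0x1a

MEM[0x0b,0x15,0x0e] = 35 22 1a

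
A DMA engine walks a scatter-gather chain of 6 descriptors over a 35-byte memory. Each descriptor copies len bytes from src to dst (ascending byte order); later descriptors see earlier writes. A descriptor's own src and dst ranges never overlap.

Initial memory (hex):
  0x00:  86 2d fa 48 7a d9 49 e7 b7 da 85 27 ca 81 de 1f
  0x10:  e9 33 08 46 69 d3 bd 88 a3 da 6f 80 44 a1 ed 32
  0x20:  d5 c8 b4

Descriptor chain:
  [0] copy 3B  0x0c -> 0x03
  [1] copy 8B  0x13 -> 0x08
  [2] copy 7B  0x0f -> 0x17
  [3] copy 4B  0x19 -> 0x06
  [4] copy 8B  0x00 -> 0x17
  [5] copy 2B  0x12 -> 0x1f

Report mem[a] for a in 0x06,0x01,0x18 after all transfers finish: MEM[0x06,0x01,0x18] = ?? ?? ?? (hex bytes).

#0 dst[0x03+3] := {0xca,0x81,0xde}
#1 dst[0x08+8] := {0x46,0x69,0xd3,0xbd,0x88,0xa3,0xda,0x6f}
#2 dst[0x17+7] := {0x6f,0xe9,0x33,0x08,0x46,0x69,0xd3}
#3 dst[0x06+4] := {0x33,0x08,0x46,0x69}
#4 dst[0x17+8] := {0x86,0x2d,0xfa,0xca,0x81,0xde,0x33,0x08}
#5 dst[0x1f+2] := {0x08,0x46}
query mem[0x06]=0x33, mem[0x01]=0x2d, mem[0x18]=0x2d

MEM[0x06,0x01,0x18] = 33 2d 2d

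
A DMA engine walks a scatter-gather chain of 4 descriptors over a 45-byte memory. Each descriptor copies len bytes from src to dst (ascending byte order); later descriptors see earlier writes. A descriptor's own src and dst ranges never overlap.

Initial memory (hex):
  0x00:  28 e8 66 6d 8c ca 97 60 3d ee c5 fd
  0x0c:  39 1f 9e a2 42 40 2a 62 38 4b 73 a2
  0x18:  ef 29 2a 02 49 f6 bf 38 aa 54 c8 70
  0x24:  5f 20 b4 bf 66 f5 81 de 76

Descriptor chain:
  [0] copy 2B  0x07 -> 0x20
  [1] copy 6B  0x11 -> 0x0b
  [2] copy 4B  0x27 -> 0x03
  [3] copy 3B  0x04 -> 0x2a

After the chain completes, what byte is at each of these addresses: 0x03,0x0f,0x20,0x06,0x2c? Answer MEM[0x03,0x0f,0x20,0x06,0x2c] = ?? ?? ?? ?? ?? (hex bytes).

MEM[0x03,0x0f,0x20,0x06,0x2c] = bf 4b 60 81 81

  after D0: wrote 2B at 0x20 = 603d
  after D1: wrote 6B at 0x0b = 402a62384b73
  after D2: wrote 4B at 0x03 = bf66f581
  after D3: wrote 3B at 0x2a = 66f581
query mem[0x03]=0xbf, mem[0x0f]=0x4b, mem[0x20]=0x60, mem[0x06]=0x81, mem[0x2c]=0x81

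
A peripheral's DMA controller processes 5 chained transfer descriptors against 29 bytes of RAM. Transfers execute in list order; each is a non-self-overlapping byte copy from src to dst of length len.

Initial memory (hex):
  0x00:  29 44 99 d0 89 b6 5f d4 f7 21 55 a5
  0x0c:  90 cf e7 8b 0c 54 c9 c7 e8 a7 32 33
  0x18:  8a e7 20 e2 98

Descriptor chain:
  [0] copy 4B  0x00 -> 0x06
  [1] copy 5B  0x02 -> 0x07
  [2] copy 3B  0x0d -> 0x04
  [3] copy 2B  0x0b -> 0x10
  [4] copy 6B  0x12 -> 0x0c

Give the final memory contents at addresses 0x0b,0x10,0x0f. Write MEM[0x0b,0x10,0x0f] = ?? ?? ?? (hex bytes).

[0] 0x00->0x06 len=4 : 29 44 99 d0
[1] 0x02->0x07 len=5 : 99 d0 89 b6 29
[2] 0x0d->0x04 len=3 : cf e7 8b
[3] 0x0b->0x10 len=2 : 29 90
[4] 0x12->0x0c len=6 : c9 c7 e8 a7 32 33
query mem[0x0b]=0x29, mem[0x10]=0x32, mem[0x0f]=0xa7

MEM[0x0b,0x10,0x0f] = 29 32 a7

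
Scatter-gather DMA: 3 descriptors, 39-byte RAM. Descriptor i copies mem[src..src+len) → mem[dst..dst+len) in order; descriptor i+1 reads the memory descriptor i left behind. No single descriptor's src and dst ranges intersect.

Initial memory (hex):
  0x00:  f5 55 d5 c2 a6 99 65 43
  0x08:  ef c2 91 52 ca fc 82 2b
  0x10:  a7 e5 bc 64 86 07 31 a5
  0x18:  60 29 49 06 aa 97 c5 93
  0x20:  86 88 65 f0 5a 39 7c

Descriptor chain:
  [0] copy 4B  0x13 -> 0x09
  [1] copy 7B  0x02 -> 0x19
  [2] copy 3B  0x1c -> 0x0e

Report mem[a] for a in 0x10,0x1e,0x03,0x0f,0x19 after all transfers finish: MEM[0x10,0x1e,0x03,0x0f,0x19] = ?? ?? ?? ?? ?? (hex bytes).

[0] 0x13->0x09 len=4 : 64 86 07 31
[1] 0x02->0x19 len=7 : d5 c2 a6 99 65 43 ef
[2] 0x1c->0x0e len=3 : 99 65 43
query mem[0x10]=0x43, mem[0x1e]=0x43, mem[0x03]=0xc2, mem[0x0f]=0x65, mem[0x19]=0xd5

MEM[0x10,0x1e,0x03,0x0f,0x19] = 43 43 c2 65 d5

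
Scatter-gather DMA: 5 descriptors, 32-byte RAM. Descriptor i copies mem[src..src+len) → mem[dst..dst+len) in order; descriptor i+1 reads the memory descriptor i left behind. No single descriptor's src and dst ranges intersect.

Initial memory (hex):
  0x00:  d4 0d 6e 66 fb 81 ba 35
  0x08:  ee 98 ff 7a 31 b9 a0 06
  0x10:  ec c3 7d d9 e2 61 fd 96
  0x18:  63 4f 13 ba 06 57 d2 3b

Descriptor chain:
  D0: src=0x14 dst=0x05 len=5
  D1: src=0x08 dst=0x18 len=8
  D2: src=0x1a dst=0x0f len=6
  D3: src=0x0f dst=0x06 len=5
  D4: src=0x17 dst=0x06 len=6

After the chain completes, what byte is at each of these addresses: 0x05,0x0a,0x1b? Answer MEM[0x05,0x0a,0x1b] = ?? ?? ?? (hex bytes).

#0 dst[0x05+5] := {0xe2,0x61,0xfd,0x96,0x63}
#1 dst[0x18+8] := {0x96,0x63,0xff,0x7a,0x31,0xb9,0xa0,0x06}
#2 dst[0x0f+6] := {0xff,0x7a,0x31,0xb9,0xa0,0x06}
#3 dst[0x06+5] := {0xff,0x7a,0x31,0xb9,0xa0}
#4 dst[0x06+6] := {0x96,0x96,0x63,0xff,0x7a,0x31}
query mem[0x05]=0xe2, mem[0x0a]=0x7a, mem[0x1b]=0x7a

MEM[0x05,0x0a,0x1b] = e2 7a 7a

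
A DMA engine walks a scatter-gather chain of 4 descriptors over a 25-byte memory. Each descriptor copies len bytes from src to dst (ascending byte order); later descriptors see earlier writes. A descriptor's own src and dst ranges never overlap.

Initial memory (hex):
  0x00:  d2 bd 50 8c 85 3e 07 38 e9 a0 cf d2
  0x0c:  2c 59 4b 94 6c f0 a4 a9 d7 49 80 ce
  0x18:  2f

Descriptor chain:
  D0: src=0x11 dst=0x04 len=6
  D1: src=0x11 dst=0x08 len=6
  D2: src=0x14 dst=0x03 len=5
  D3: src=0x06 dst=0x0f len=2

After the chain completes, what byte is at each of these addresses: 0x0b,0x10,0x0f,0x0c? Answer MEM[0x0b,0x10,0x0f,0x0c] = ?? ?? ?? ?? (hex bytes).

MEM[0x0b,0x10,0x0f,0x0c] = d7 2f ce 49

[0] 0x11->0x04 len=6 : f0 a4 a9 d7 49 80
[1] 0x11->0x08 len=6 : f0 a4 a9 d7 49 80
[2] 0x14->0x03 len=5 : d7 49 80 ce 2f
[3] 0x06->0x0f len=2 : ce 2f
query mem[0x0b]=0xd7, mem[0x10]=0x2f, mem[0x0f]=0xce, mem[0x0c]=0x49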